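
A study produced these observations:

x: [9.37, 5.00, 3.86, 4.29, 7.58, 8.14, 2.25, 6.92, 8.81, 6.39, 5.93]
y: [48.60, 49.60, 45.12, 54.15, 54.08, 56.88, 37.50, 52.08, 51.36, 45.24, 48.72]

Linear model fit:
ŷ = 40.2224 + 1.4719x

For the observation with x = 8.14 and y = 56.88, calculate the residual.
Residual = 4.6763

The residual is the difference between the actual value and the predicted value:

Residual = y - ŷ

Step 1: Calculate predicted value
ŷ = 40.2224 + 1.4719 × 8.14
ŷ = 52.2037

Step 2: Calculate residual
Residual = 56.88 - 52.2037
Residual = 4.6763

Sign check: y > ŷ, so the point is above the line and the fit underestimates here.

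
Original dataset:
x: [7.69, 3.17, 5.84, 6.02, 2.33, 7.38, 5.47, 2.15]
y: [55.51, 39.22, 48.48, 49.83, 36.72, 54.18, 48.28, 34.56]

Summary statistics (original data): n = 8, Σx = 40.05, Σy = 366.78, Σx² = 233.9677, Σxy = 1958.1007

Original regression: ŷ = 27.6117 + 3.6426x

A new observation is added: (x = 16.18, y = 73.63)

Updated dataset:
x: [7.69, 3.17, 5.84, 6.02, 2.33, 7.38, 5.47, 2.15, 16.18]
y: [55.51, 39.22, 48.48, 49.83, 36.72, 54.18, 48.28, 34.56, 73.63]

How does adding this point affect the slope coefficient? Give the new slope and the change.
The slope changes from 3.6426 to 2.7543 (change of -0.8883, or -24.4%).

x = 16.18 lies well outside the original x-range [2.15, 7.69] (x̄ ≈ 5.01), so this observation has high leverage and can move the slope substantially.

Step 1: Update the sums with the new point (n goes from 8 to 9)
Σx  = 40.05 + 16.18 = 56.23
Σy  = 366.78 + 73.63 = 440.41
Σx² = 233.9677 + 16.18² = 233.9677 + 261.7924 = 495.7601
Σxy = 1958.1007 + 16.18×73.63 = 1958.1007 + 1191.3334 = 3149.4341

Step 2: Recompute the slope with b₁ = (nΣxy − ΣxΣy) / (nΣx² − (Σx)²)
Numerator   = 9×3149.4341 − 56.23×440.41 = 28344.9069 − 24764.2543 = 3580.6526
Denominator = 9×495.7601 − 56.23² = 4461.8409 − 3161.8129 = 1300.0280
b₁(new) = 3580.6526 / 1300.0280 = 2.7543

(Same formula on the original sums: (8×1958.1007 − 40.05×366.78) / (8×233.9677 − 40.05²) = 975.2666 / 267.7391 = 3.6426, matching the given fit.)

Step 3: Change in slope
Δβ₁ = 2.7543 − 3.6426 = -0.8883
Relative change = -0.8883 / 3.6426 × 100% = -24.4%
→ the slope decreases when the point is added.

A high-leverage point only changes the slope if it is off the original line; here y = 73.63 is below the original trend, so the slope decreases.
In practice: check such a point for data-entry or measurement error.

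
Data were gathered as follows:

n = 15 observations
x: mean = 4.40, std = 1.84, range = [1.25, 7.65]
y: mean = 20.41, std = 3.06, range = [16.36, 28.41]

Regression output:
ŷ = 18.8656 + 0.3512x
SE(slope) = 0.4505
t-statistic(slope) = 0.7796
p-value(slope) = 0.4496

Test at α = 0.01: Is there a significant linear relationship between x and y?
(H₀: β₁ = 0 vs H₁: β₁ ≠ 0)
p-value = 0.4496 ≥ α = 0.01, so we fail to reject H₀. The relationship is not significant.

Hypothesis test for the slope coefficient:

H₀: β₁ = 0 (no linear relationship)
H₁: β₁ ≠ 0 (linear relationship exists)

Test statistic: t = β̂₁ / SE(β̂₁) = 0.3512 / 0.4505 = 0.7796

p = 0.4496: how often a slope estimate this far from 0 (in SE units) would arise by chance if β₁ were truly 0.

Decision rule: reject H₀ if p-value < α.
p-value = 0.4496 ≥ α = 0.01 → fail to reject H₀.

Conclusion: the linear association between x and y is not significant at the 1% level.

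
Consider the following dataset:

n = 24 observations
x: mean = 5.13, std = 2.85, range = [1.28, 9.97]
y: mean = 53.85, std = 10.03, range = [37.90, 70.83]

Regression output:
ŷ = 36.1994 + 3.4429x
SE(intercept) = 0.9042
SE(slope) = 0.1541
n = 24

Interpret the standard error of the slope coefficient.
The slope 3.4429 is pinned down to within about ±0.1541 (one SE) by these data — relative uncertainty 4.5%, i.e. precise.

What SE measures:
- The standard error quantifies the sampling variability of the coefficient estimate
- It is the estimated standard deviation of β̂₁ across hypothetical repeated samples of the same size
- Smaller SE → more precise estimate

Relative precision:
- SE / |β̂₁| = 0.1541 / 3.4429 = 4.5%
- Rule of thumb (under 20%: precise; 20% to under 50%: moderately precise; 50% or more: imprecise) → precise

Rough 95% range (±2 SE): 3.4429 ± 0.3082 → (3.1347, 3.7511).

What drives SE(β̂₁): larger n (here n = 24) → smaller SE; wider spread of x values → smaller SE.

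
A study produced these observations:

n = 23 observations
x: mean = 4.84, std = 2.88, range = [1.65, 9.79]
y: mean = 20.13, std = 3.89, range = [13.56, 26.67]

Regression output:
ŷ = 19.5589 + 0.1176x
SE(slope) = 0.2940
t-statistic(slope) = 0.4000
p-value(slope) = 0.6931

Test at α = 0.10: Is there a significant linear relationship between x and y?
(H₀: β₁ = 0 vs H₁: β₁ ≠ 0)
Fail to reject H₀: p-value = 0.6931 ≥ α = 0.10. The linear relationship is not significant at the 10% level.

Hypothesis test for the slope coefficient:

H₀: β₁ = 0 (no linear relationship)
H₁: β₁ ≠ 0 (linear relationship exists)

Test statistic: t = β̂₁ / SE(β̂₁) = 0.1176 / 0.2940 = 0.4000

With df = 21, the two-sided p-value for |t| = 0.4000 is 0.6931.

Decision rule: reject H₀ if p-value < α.
p-value = 0.6931 ≥ α = 0.10 → fail to reject H₀.

There is not sufficient evidence at the 10% significance level to conclude that a linear relationship exists between x and y.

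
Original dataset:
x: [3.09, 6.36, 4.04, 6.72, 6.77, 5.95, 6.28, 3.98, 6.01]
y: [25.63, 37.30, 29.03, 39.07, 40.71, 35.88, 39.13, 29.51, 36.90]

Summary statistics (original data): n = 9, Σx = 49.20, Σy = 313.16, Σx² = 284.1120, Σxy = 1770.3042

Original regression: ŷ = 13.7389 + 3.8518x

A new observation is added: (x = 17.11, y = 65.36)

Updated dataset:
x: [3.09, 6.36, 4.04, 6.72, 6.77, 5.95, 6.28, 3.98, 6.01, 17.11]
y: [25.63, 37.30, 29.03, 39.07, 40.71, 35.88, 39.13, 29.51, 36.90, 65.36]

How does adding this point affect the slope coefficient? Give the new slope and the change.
The slope changes from 3.8518 to 2.7606 (change of -1.0912, or -28.3%).

The new point has HIGH LEVERAGE: x = 17.11 is far from the original mean x̄ = 49.20/9 ≈ 5.47 (original range [3.09, 6.77]).

Step 1: Update the sums with the new point (n goes from 9 to 10)
Σx  = 49.20 + 17.11 = 66.31
Σy  = 313.16 + 65.36 = 378.52
Σx² = 284.1120 + 17.11² = 284.1120 + 292.7521 = 576.8641
Σxy = 1770.3042 + 17.11×65.36 = 1770.3042 + 1118.3096 = 2888.6138

Step 2: Recompute the slope with b₁ = (nΣxy − ΣxΣy) / (nΣx² − (Σx)²)
Numerator   = 10×2888.6138 − 66.31×378.52 = 28886.1380 − 25099.6612 = 3786.4768
Denominator = 10×576.8641 − 66.31² = 5768.6410 − 4397.0161 = 1371.6249
b₁(new) = 3786.4768 / 1371.6249 = 2.7606

(Same formula on the original sums: (9×1770.3042 − 49.20×313.16) / (9×284.1120 − 49.20²) = 525.2658 / 136.3680 = 3.8518, matching the given fit.)

Step 3: Change in slope
Δβ₁ = 2.7606 − 3.8518 = -1.0912
Relative change = -1.0912 / 3.8518 × 100% = -28.3%
→ the slope decreases when the point is added.

Because the point sits below the extension of the original line at a high-leverage x, it tilts the fit down.
In practice: investigate whether it comes from the same population as the rest of the sample; refit with and without it and report both if conclusions differ.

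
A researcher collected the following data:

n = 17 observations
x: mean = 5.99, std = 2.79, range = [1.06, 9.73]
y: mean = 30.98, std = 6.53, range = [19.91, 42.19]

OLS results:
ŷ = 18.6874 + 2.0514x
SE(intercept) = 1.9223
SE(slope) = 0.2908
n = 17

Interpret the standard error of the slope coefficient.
SE(β̂₁) = 0.2908 is the estimated standard deviation of the slope estimate across repeated samples; relative to β̂₁ = 2.0514 that is 14.2%, a precise estimate.

SE(β̂₁) = s / √Sxx, where s is the residual standard deviation and Sxx = Σ(x − x̄)². It is the yardstick for how far β̂₁ = 2.0514 could plausibly be from the true slope.

Relative precision:
- SE / |β̂₁| = 0.2908 / 2.0514 = 14.2%
- Rule of thumb (under 20%: precise; 20% to under 50%: moderately precise; 50% or more: imprecise) → precise

Link to interval estimation: a confidence interval for β₁ is β̂₁ ± t* × 0.2908, so SE sets the half-width per unit of t*.

What drives SE(β̂₁): more residual scatter → larger SE; larger n (here n = 17) → smaller SE.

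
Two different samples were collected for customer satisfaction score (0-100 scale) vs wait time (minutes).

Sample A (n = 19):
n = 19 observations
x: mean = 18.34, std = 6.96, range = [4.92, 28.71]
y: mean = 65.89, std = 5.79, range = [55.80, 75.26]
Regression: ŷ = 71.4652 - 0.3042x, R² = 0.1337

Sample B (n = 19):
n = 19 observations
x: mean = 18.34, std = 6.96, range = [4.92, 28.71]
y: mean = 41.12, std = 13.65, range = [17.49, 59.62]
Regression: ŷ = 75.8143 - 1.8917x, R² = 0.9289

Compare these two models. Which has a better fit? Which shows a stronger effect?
Model B has the better fit (R² = 0.9289 vs 0.1337). Model B shows the stronger effect (|β₁| = 1.8917 vs 0.3042).

Model Comparison:

Fit — compare R²:
- Model A: R² = 0.1337 → 13.37% of variance in satisfaction score explained
- Model B: R² = 0.9289 → 92.89% of variance in satisfaction score explained
- 0.9289 > 0.1337 → Model B has the better fit

Which has the larger per-minute effect? (|β₁|)
- Model A: β₁ = -0.3042 → predicted satisfaction score falls 0.3042 points per additional minute of wait time
- Model B: β₁ = -1.8917 → predicted satisfaction score falls 1.8917 points per additional minute of wait time
- |-0.3042| < |-1.8917| → Model B shows the stronger marginal effect

Note: A steeper slope doesn't make a better model if the scatter around the line is large.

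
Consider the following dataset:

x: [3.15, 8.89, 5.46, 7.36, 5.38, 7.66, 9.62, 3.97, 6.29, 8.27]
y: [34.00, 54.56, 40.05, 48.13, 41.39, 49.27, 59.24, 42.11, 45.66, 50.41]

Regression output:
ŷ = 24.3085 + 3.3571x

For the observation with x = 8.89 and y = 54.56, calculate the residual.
Residual = 0.4069

The residual is the difference between the actual value and the predicted value:

Residual = y - ŷ

Step 1: Calculate predicted value
ŷ = 24.3085 + 3.3571 × 8.89
ŷ = 54.1531

Step 2: Calculate residual
Residual = 54.56 - 54.1531
Residual = 0.4069

The residual is positive, so the observed y = 54.56 sits above the regression line (the line underestimates it by 0.4069).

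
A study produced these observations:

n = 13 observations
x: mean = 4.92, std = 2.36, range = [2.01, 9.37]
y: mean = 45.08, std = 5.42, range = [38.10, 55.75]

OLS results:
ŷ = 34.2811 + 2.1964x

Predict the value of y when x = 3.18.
ŷ = 41.2657

Plug x = 3.18 into the fitted line:

ŷ = 34.2811 + 2.1964 × 3.18
ŷ = 34.2811 + 6.9846
ŷ = 41.2657

This is a point prediction; actual observations scatter around it by roughly the residual standard deviation.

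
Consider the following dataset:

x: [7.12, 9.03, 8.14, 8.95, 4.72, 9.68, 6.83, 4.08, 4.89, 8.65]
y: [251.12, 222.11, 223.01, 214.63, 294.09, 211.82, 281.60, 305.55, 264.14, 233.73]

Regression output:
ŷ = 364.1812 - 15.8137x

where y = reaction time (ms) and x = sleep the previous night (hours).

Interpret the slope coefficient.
An increase of one hour in sleep is associated with a 15.8137 ms decrease in predicted reaction time.

The slope β₁ = -15.8137 gives the rate at which the fitted reaction time changes with sleep.

Interpretation:
- Sleep up by 1 hour → predicted reaction time decreases by 15.8137 ms
- The effect is assumed constant over the observed range of x (linearity)
- The sign (−) gives the direction; the magnitude 15.8137 gives the size of the effect per hour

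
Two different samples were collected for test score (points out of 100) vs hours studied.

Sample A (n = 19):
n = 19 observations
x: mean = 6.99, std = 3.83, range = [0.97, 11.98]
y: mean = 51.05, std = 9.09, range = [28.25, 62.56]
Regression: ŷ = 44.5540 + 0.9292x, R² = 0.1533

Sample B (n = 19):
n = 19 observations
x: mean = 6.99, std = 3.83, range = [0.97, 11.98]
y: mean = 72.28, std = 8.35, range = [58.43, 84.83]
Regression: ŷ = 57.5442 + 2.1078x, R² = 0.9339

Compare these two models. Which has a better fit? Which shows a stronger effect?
Model B has the better fit (R² = 0.9339 vs 0.1533). Model B shows the stronger effect (|β₁| = 2.1078 vs 0.9292).

Model Comparison:

Fit — compare R²:
- Model A: R² = 0.1533 → 15.33% of variance in test score explained
- Model B: R² = 0.9339 → 93.39% of variance in test score explained
- 0.9339 > 0.1533 → Model B has the better fit

Strength of effect — compare |β₁|:
- Model A: β₁ = 0.9292 → predicted test score rises 0.9292 points per additional hour of study time
- Model B: β₁ = 2.1078 → predicted test score rises 2.1078 points per additional hour of study time
- |0.9292| < |2.1078| → Model B shows the stronger marginal effect

Note: A steeper slope doesn't make a better model if the scatter around the line is large.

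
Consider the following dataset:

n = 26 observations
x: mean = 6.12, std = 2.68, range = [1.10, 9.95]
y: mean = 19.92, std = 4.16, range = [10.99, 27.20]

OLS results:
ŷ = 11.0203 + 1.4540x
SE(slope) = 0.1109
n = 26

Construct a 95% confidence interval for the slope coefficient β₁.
The 95% CI for β₁ is (1.2251, 1.6829)

Confidence interval for the slope:

The 95% CI for β₁ is: β̂₁ ± t*(α/2, n-2) × SE(β̂₁)

Step 1: Find critical t-value
- Confidence level = 0.95
- Degrees of freedom = n - 2 = 26 - 2 = 24
- t*(α/2, 24) = 2.0639

Step 2: Calculate margin of error
Margin = 2.0639 × 0.1109 = 0.2289

Step 3: Construct interval
CI = 1.4540 ± 0.2289
CI = (1.2251, 1.6829)

Interpretation: We are 95% confident that the true slope β₁ lies between 1.2251 and 1.6829.
Since 0 is outside the interval, a two-sided test at α = 0.05 would reject H₀: β₁ = 0.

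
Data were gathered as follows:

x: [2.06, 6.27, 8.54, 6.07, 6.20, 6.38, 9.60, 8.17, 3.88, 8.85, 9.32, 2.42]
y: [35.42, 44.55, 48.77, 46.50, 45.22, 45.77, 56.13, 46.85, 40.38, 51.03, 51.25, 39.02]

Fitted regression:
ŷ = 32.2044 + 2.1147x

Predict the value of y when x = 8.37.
ŷ = 49.9044

x = 8.37 lies inside the observed range [2.06, 9.60], so the fitted equation applies directly:

ŷ = 32.2044 + 2.1147 × 8.37
ŷ = 32.2044 + 17.7000
ŷ = 49.9044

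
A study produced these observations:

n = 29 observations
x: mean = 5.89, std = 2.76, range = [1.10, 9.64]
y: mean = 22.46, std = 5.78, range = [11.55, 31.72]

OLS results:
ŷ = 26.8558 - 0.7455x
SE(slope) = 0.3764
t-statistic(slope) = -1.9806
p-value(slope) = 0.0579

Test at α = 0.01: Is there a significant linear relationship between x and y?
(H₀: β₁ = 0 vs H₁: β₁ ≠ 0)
Fail to reject H₀: p-value = 0.0579 ≥ α = 0.01. The linear relationship is not significant at the 1% level.

Hypothesis test for the slope coefficient:

H₀: β₁ = 0 (no linear relationship)
H₁: β₁ ≠ 0 (linear relationship exists)

Test statistic: t = β̂₁ / SE(β̂₁) = -0.7455 / 0.3764 = -1.9806

The p-value (0.0579) is the probability, under H₀, of a t-statistic at least as extreme as |t| = 1.9806 (two-sided, df = n − 2 = 27).

Decision rule: reject H₀ if p-value < α.
p-value = 0.0579 ≥ α = 0.01 → fail to reject H₀.

Conclusion: the linear association between x and y is not significant at the 1% level.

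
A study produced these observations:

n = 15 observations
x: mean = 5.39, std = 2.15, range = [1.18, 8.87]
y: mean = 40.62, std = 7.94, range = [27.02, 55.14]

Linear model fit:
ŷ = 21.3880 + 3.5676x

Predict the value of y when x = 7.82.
ŷ = 49.2866

Plug x = 7.82 into the fitted line:

ŷ = 21.3880 + 3.5676 × 7.82
ŷ = 21.3880 + 27.8986
ŷ = 49.2866

This is the fitted mean response at that x — an individual observation would come with a wider prediction interval.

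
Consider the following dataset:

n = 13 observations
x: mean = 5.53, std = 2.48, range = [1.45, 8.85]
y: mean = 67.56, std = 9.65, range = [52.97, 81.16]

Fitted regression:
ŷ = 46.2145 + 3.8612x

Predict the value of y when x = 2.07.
ŷ = 54.2072

Plug x = 2.07 into the fitted line:

ŷ = 46.2145 + 3.8612 × 2.07
ŷ = 46.2145 + 7.9927
ŷ = 54.2072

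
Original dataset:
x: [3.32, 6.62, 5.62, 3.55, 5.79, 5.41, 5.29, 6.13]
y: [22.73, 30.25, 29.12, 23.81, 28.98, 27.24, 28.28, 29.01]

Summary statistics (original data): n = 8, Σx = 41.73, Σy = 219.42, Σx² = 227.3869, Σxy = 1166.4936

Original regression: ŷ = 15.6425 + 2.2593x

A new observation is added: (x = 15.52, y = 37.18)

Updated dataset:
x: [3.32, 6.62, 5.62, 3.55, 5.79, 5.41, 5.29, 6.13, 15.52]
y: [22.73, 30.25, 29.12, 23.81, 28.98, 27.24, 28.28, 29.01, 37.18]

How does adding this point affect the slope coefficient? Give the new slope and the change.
The slope changes from 2.2593 to 1.0690 (change of -1.1903, or -52.7%).

The new point has HIGH LEVERAGE: x = 15.52 is far from the original mean x̄ = 41.73/8 ≈ 5.22 (original range [3.32, 6.62]).

Step 1: Update the sums with the new point (n goes from 8 to 9)
Σx  = 41.73 + 15.52 = 57.25
Σy  = 219.42 + 37.18 = 256.60
Σx² = 227.3869 + 15.52² = 227.3869 + 240.8704 = 468.2573
Σxy = 1166.4936 + 15.52×37.18 = 1166.4936 + 577.0336 = 1743.5272

Step 2: Recompute the slope with b₁ = (nΣxy − ΣxΣy) / (nΣx² − (Σx)²)
Numerator   = 9×1743.5272 − 57.25×256.60 = 15691.7448 − 14690.3500 = 1001.3948
Denominator = 9×468.2573 − 57.25² = 4214.3157 − 3277.5625 = 936.7532
b₁(new) = 1001.3948 / 936.7532 = 1.0690

(Same formula on the original sums: (8×1166.4936 − 41.73×219.42) / (8×227.3869 − 41.73²) = 175.5522 / 77.7023 = 2.2593, matching the given fit.)

Step 3: Change in slope
Δβ₁ = 1.0690 − 2.2593 = -1.1903
Relative change = -1.1903 / 2.2593 × 100% = -52.7%
→ the slope decreases when the point is added.

Because the point sits below the extension of the original line at a high-leverage x, it tilts the fit down.
In practice: investigate whether it comes from the same population as the rest of the sample.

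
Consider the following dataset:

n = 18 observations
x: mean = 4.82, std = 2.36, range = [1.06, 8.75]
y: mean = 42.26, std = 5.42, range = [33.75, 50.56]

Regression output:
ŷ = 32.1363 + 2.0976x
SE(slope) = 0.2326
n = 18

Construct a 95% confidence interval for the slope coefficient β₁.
The 95% CI for β₁ is (1.6045, 2.5907)

Confidence interval for the slope:

The 95% CI for β₁ is: β̂₁ ± t*(α/2, n-2) × SE(β̂₁)

Step 1: Find critical t-value
- Confidence level = 0.95
- Degrees of freedom = n - 2 = 18 - 2 = 16
- t*(α/2, 16) = 2.1199

Step 2: Calculate margin of error
Margin = 2.1199 × 0.2326 = 0.4931

Step 3: Construct interval
CI = 2.0976 ± 0.4931
CI = (1.6045, 2.5907)

Interpretation: each one-unit increase in x is associated with a change in mean y of between 1.6045 and 2.5907, with 95% confidence.
The interval does not include 0, suggesting a significant linear relationship.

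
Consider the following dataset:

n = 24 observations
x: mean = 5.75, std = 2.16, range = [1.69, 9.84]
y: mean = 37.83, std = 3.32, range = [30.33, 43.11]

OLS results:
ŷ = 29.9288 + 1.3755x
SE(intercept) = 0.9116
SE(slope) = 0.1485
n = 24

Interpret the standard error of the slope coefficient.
The slope 1.3755 is pinned down to within about ±0.1485 (one SE) by these data — relative uncertainty 10.8%, i.e. precise.

SE(β̂₁) = s / √Sxx, where s is the residual standard deviation and Sxx = Σ(x − x̄)². It is the yardstick for how far β̂₁ = 1.3755 could plausibly be from the true slope.

Relative precision:
- SE / |β̂₁| = 0.1485 / 1.3755 = 10.8%
- Rule of thumb (under 20%: precise; 20% to under 50%: moderately precise; 50% or more: imprecise) → precise

Link to the t-test: t = β̂₁ / SE(β̂₁) = 1.3755 / 0.1485 = 9.2626, the statistic for H₀: β₁ = 0.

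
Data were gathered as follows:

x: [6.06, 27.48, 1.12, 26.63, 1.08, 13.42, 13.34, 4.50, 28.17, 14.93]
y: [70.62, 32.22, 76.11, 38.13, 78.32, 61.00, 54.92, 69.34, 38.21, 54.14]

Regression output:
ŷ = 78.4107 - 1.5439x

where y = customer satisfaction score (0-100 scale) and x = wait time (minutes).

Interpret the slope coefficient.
On average, satisfaction score is about 1.5439 points lower for every extra minute of wait time.

The slope coefficient β₁ = -1.5439 represents the marginal effect of wait time on satisfaction score.

Interpretation:
- Wait time up by 1 minute → predicted satisfaction score decreases by 1.5439 points
- The effect is assumed constant over the observed range of x (linearity)
- The sign (−) gives the direction; the magnitude 1.5439 gives the size of the effect per minute

(β₀ = 78.4107 is the fitted value at x = 0 and is not part of the slope interpretation.)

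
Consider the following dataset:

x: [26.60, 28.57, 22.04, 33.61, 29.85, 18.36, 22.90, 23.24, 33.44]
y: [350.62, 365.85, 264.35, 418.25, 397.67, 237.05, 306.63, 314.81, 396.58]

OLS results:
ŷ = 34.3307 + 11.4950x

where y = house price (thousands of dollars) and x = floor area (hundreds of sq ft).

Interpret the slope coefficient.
On average, house price is about 11.4950 thousand dollars higher for every extra hundred sq ft of floor area.

The slope coefficient β₁ = 11.4950 represents the marginal effect of floor area on house price.

Interpretation:
- Floor area up by 1 hundred sq ft → predicted house price increases by 11.4950 thousand dollars
- The effect is assumed constant over the observed range of x (linearity)

(β₀ = 34.3307 is the fitted value at x = 0 and is not part of the slope interpretation.)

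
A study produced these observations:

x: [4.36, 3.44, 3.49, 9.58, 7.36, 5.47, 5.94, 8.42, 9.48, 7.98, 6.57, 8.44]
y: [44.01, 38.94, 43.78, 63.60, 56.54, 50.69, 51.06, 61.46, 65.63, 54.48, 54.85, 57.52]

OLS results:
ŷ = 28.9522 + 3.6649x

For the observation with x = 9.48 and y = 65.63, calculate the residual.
Residual = 1.9345

The residual is the difference between the actual value and the predicted value:

Residual = y - ŷ

Step 1: Calculate predicted value
ŷ = 28.9522 + 3.6649 × 9.48
ŷ = 63.6955

Step 2: Calculate residual
Residual = 65.63 - 63.6955
Residual = 1.9345

Interpretation: the model underestimates the actual value by 1.9345 at this point (positive residual → observation lies above the fitted line).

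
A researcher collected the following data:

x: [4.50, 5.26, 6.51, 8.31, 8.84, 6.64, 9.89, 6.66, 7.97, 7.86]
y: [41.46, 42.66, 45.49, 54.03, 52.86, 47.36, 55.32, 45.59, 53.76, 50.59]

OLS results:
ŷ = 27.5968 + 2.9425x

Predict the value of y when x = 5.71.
ŷ = 44.3985

x = 5.71 lies inside the observed range [4.50, 9.89], so the fitted equation applies directly:

ŷ = 27.5968 + 2.9425 × 5.71
ŷ = 27.5968 + 16.8017
ŷ = 44.3985

This is the fitted mean response at that x — an individual observation would come with a wider prediction interval.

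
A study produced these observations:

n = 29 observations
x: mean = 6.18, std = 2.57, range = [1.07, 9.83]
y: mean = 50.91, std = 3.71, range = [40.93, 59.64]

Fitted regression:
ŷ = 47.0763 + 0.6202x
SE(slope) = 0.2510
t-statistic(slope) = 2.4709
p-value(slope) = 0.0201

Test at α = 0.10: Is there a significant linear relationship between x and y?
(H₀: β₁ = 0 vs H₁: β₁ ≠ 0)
p-value = 0.0201 < α = 0.10, so we reject H₀. The relationship is significant.

Hypothesis test for the slope coefficient:

H₀: β₁ = 0 (no linear relationship)
H₁: β₁ ≠ 0 (linear relationship exists)

Test statistic: t = β̂₁ / SE(β̂₁) = 0.6202 / 0.2510 = 2.4709

p = 0.0201: how often a slope estimate this far from 0 (in SE units) would arise by chance if β₁ were truly 0.

Decision rule: reject H₀ if p-value < α.
p-value = 0.0201 < α = 0.10 → reject H₀.

At α = 0.10 the data do provide convincing evidence of a nonzero slope.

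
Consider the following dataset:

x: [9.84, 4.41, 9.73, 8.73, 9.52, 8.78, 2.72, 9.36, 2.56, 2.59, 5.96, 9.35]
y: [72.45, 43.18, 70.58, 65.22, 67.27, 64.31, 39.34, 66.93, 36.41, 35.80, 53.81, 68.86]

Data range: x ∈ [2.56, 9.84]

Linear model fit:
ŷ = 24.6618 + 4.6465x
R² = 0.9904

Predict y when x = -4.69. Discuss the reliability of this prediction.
ŷ = 2.8697, but this is extrapolation (below the data range [2.56, 9.84]) and may be unreliable.

Prediction calculation:
ŷ = 24.6618 + 4.6465 × (-4.69)
ŷ = 2.8697

Reliability:
- Data range: x ∈ [2.56, 9.84]
- Prediction point: x = -4.69 is 7.25 units below the observed range → this is EXTRAPOLATION, not interpolation

Why that matters here:
- R² describes fit only over the sampled x values; it says nothing about behaviour beyond them
- Real relationships often flatten, saturate, or turn nonlinear at extremes

Report the number if required, but flag clearly that it is an extrapolation.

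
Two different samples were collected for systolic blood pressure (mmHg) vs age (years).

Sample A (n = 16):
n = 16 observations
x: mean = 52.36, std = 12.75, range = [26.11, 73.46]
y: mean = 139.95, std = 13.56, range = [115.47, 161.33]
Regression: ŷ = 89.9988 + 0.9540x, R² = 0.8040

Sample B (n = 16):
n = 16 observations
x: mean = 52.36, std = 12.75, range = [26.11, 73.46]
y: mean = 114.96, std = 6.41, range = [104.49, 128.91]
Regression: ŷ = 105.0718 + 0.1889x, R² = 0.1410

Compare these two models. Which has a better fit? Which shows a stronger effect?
Model A has the better fit (R² = 0.8040 vs 0.1410). Model A shows the stronger effect (|β₁| = 0.9540 vs 0.1889).

Model Comparison:

Goodness of fit (R²):
- Model A: R² = 0.8040 → 80.40% of variance in blood pressure explained
- Model B: R² = 0.1410 → 14.10% of variance in blood pressure explained
- 0.8040 > 0.1410 → Model A has the better fit

Effect size (slope magnitude):
- Model A: β₁ = 0.9540 → predicted blood pressure rises 0.9540 mmHg per additional year of age
- Model B: β₁ = 0.1889 → predicted blood pressure rises 0.1889 mmHg per additional year of age
- |0.9540| > |0.1889| → Model A shows the stronger marginal effect

Notes:
- The two samples could reflect different populations, time periods, or measurement quality.
- A better fit (higher R²) doesn't necessarily mean a more important relationship.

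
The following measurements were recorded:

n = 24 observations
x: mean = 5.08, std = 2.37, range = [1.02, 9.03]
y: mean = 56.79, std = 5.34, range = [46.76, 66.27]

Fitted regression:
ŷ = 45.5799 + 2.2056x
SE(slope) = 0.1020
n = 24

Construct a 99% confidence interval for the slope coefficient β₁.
The 99% CI for β₁ is (1.9181, 2.4931)

Confidence interval for the slope:

The 99% CI for β₁ is: β̂₁ ± t*(α/2, n-2) × SE(β̂₁)

Step 1: Find critical t-value
- Confidence level = 0.99
- Degrees of freedom = n - 2 = 24 - 2 = 22
- t*(α/2, 22) = 2.8188

Step 2: Calculate margin of error
Margin = 2.8188 × 0.1020 = 0.2875

Step 3: Construct interval
CI = 2.2056 ± 0.2875
CI = (1.9181, 2.4931)

Interpretation: each one-unit increase in x is associated with a change in mean y of between 1.9181 and 2.4931, with 99% confidence.
The interval does not include 0, suggesting a significant linear relationship.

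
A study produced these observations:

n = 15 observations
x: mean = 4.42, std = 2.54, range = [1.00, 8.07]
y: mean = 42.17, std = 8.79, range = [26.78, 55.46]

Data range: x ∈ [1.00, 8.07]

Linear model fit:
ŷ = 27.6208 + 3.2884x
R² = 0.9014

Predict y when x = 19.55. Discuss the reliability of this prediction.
ŷ = 91.9090 (extrapolation — x = 19.55 lies outside [1.00, 8.07], so reliability is low).

Prediction calculation:
ŷ = 27.6208 + 3.2884 × 19.55
ŷ = 91.9090

Reliability:
- Data range: x ∈ [1.00, 8.07]
- Prediction point: x = 19.55 is 11.48 units above the observed range → this is EXTRAPOLATION, not interpolation

Why that matters here:
- Real relationships often flatten, saturate, or turn nonlinear at extremes
- R² describes fit only over the sampled x values; it says nothing about behaviour beyond them

The R² = 0.9014 only validates the fit within [1.00, 8.07]; treat ŷ = 91.9090 with caution.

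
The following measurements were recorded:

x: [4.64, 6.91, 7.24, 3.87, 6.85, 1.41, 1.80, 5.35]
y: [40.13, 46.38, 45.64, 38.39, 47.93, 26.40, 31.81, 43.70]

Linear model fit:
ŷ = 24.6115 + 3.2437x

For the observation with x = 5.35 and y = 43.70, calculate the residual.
Residual = 1.7347

The residual is the difference between the actual value and the predicted value:

Residual = y - ŷ

Step 1: Calculate predicted value
ŷ = 24.6115 + 3.2437 × 5.35
ŷ = 41.9653

Step 2: Calculate residual
Residual = 43.70 - 41.9653
Residual = 1.7347

Sign check: y > ŷ, so the point is above the line and the fit underestimates here.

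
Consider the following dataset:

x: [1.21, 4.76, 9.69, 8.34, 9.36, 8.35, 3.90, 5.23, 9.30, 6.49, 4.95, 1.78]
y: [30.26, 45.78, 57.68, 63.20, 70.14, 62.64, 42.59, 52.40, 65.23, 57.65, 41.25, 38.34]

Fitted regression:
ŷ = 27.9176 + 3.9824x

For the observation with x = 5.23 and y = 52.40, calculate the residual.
Residual = 3.6544

The residual is the difference between the actual value and the predicted value:

Residual = y - ŷ

Step 1: Calculate predicted value
ŷ = 27.9176 + 3.9824 × 5.23
ŷ = 48.7456

Step 2: Calculate residual
Residual = 52.40 - 48.7456
Residual = 3.6544

Interpretation: the model underestimates the actual value by 3.6544 at this point (positive residual → observation lies above the fitted line).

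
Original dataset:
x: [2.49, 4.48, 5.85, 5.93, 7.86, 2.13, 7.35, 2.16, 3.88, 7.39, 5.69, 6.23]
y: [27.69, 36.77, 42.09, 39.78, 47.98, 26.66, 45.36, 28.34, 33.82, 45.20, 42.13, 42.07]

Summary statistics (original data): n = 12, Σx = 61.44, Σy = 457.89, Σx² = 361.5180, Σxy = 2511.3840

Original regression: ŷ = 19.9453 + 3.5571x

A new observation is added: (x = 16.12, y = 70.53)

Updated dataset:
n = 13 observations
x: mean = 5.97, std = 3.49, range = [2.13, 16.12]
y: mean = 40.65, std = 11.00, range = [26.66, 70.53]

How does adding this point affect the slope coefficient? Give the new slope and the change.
New slope β₁ = 3.1247 versus 3.5571 before: a change of -0.4324 (-12.2%).

x = 16.12 lies well outside the original x-range [2.13, 7.86] (x̄ ≈ 5.12), so this observation has high leverage and can move the slope substantially.

Step 1: Update the sums with the new point (n goes from 12 to 13)
Σx  = 61.44 + 16.12 = 77.56
Σy  = 457.89 + 70.53 = 528.42
Σx² = 361.5180 + 16.12² = 361.5180 + 259.8544 = 621.3724
Σxy = 2511.3840 + 16.12×70.53 = 2511.3840 + 1136.9436 = 3648.3276

Step 2: Recompute the slope with b₁ = (nΣxy − ΣxΣy) / (nΣx² − (Σx)²)
Numerator   = 13×3648.3276 − 77.56×528.42 = 47428.2588 − 40984.2552 = 6444.0036
Denominator = 13×621.3724 − 77.56² = 8077.8412 − 6015.5536 = 2062.2876
b₁(new) = 6444.0036 / 2062.2876 = 3.1247

(Same formula on the original sums: (12×2511.3840 − 61.44×457.89) / (12×361.5180 − 61.44²) = 2003.8464 / 563.3424 = 3.5571, matching the given fit.)

Step 3: Change in slope
Δβ₁ = 3.1247 − 3.5571 = -0.4324
Relative change = -0.4324 / 3.5571 × 100% = -12.2%
→ the slope decreases when the point is added.

Because the point sits below the extension of the original line at a high-leverage x, it tilts the fit down.
In practice: examine leverage (hᵢ) and Cook's distance rather than deleting it automatically; investigate whether it comes from the same population as the rest of the sample.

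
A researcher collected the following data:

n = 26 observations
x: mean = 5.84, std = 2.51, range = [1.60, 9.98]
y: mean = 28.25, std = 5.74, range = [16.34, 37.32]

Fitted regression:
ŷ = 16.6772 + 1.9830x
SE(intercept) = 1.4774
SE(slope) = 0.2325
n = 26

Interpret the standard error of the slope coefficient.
The slope 1.9830 is pinned down to within about ±0.2325 (one SE) by these data — relative uncertainty 11.7%, i.e. precise.

SE(β̂₁) = s / √Sxx, where s is the residual standard deviation and Sxx = Σ(x − x̄)². It is the yardstick for how far β̂₁ = 1.9830 could plausibly be from the true slope.

Relative precision:
- SE / |β̂₁| = 0.2325 / 1.9830 = 11.7%
- Rule of thumb (under 20%: precise; 20% to under 50%: moderately precise; 50% or more: imprecise) → precise

Rough 95% range (±2 SE): 1.9830 ± 0.4650 → (1.5180, 2.4480).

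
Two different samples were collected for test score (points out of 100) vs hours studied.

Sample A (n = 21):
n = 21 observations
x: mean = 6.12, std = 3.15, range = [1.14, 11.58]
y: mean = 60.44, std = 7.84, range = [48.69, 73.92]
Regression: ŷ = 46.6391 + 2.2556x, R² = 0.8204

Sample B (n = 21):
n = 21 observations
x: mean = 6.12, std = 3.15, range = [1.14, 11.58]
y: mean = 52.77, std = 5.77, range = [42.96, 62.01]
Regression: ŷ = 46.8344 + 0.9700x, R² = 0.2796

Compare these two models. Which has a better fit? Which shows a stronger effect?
Model A has the better fit (R² = 0.8204 vs 0.2796). Model A shows the stronger effect (|β₁| = 2.2556 vs 0.9700).

Model Comparison:

Goodness of fit (R²):
- Model A: R² = 0.8204 → 82.04% of variance in test score explained
- Model B: R² = 0.2796 → 27.96% of variance in test score explained
- 0.8204 > 0.2796 → Model A has the better fit

Effect size (slope magnitude):
- Model A: β₁ = 2.2556 → predicted test score rises 2.2556 points per additional hour of study time
- Model B: β₁ = 0.9700 → predicted test score rises 0.9700 points per additional hour of study time
- |2.2556| > |0.9700| → Model A shows the stronger marginal effect

Notes:
- A steeper slope doesn't make a better model if the scatter around the line is large.
- A better fit (higher R²) doesn't necessarily mean a more important relationship.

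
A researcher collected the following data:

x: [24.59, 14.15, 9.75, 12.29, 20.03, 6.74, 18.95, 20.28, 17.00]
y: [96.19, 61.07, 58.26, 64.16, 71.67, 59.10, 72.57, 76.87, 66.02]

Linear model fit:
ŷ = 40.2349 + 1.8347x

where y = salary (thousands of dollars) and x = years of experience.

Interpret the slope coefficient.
On average, salary is about 1.8347 thousand dollars higher for every extra year of experience.

The slope β₁ = 1.8347 gives the rate at which the fitted salary changes with experience.

Interpretation:
- Experience up by 1 year → predicted salary increases by 1.8347 thousand dollars
- This is a linear approximation: the same per-unit change is assumed across the whole observed x range
- The sign (+) gives the direction; the magnitude 1.8347 gives the size of the effect per year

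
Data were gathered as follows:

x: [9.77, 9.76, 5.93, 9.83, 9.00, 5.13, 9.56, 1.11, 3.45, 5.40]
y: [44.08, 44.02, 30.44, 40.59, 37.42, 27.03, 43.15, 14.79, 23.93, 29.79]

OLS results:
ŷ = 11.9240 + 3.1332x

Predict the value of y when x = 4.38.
ŷ = 25.6474

To predict y for x = 4.38, substitute into the regression equation:

ŷ = 11.9240 + 3.1332 × 4.38
ŷ = 11.9240 + 13.7234
ŷ = 25.6474

This is a point prediction; actual observations scatter around it by roughly the residual standard deviation.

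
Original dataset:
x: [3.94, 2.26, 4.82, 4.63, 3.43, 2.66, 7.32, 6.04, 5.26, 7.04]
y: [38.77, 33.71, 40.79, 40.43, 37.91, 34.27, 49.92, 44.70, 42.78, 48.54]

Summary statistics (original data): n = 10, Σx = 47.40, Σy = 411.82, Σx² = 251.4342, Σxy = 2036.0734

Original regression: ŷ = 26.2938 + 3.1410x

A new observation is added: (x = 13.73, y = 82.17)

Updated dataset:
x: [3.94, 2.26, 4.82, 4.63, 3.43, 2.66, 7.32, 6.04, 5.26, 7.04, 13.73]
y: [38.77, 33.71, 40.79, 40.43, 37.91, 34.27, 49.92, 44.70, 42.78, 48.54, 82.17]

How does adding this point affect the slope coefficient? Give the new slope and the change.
Adding the point moves β₁ from 3.1410 to 4.1806, i.e. it increases by 1.0396 (+33.1%).

x = 13.73 lies well outside the original x-range [2.26, 7.32] (x̄ ≈ 4.74), so this observation has high leverage and can move the slope substantially.

Step 1: Update the sums with the new point (n goes from 10 to 11)
Σx  = 47.40 + 13.73 = 61.13
Σy  = 411.82 + 82.17 = 493.99
Σx² = 251.4342 + 13.73² = 251.4342 + 188.5129 = 439.9471
Σxy = 2036.0734 + 13.73×82.17 = 2036.0734 + 1128.1941 = 3164.2675

Step 2: Recompute the slope with b₁ = (nΣxy − ΣxΣy) / (nΣx² − (Σx)²)
Numerator   = 11×3164.2675 − 61.13×493.99 = 34806.9425 − 30197.6087 = 4609.3338
Denominator = 11×439.9471 − 61.13² = 4839.4181 − 3736.8769 = 1102.5412
b₁(new) = 4609.3338 / 1102.5412 = 4.1806

(Same formula on the original sums: (10×2036.0734 − 47.40×411.82) / (10×251.4342 − 47.40²) = 840.4660 / 267.5820 = 3.1410, matching the given fit.)

Step 3: Change in slope
Δβ₁ = 4.1806 − 3.1410 = +1.0396
Relative change = +1.0396 / 3.1410 × 100% = +33.1%
→ the slope increases when the point is added.

Because the point sits above the extension of the original line at a high-leverage x, it tilts the fit up.
In practice: examine leverage (hᵢ) and Cook's distance rather than deleting it automatically; investigate whether it comes from the same population as the rest of the sample.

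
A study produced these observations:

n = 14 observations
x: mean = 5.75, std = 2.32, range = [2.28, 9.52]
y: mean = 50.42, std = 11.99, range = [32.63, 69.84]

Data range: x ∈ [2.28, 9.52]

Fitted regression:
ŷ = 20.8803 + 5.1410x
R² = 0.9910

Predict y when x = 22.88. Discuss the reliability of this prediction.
The equation gives ŷ = 138.5064; however x = 22.88 is 13.36 units above the observed range, so this extrapolated value should not be trusted.

Prediction calculation:
ŷ = 20.8803 + 5.1410 × 22.88
ŷ = 138.5064

Reliability:
- Data range: x ∈ [2.28, 9.52]
- Prediction point: x = 22.88 is 13.36 units above the observed range → this is EXTRAPOLATION, not interpolation

Why that matters here:
- There are no observations near this x to validate the fitted line there
- Real relationships often flatten, saturate, or turn nonlinear at extremes

A defensible statement: 'if the linear trend continued to x = 22.88, y would be about 138.5064' — the premise is untested.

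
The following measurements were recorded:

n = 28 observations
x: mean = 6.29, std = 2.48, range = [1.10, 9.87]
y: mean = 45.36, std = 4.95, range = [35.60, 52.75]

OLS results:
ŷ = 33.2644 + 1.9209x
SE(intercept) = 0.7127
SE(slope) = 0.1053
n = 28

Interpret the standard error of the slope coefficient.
The slope 1.9209 is pinned down to within about ±0.1053 (one SE) by these data — relative uncertainty 5.5%, i.e. precise.

What SE measures:
- The standard error quantifies the sampling variability of the coefficient estimate
- It is the estimated standard deviation of β̂₁ across hypothetical repeated samples of the same size
- Smaller SE → more precise estimate

Relative precision:
- SE / |β̂₁| = 0.1053 / 1.9209 = 5.5%
- Rule of thumb (under 20%: precise; 20% to under 50%: moderately precise; 50% or more: imprecise) → precise

Link to interval estimation: a confidence interval for β₁ is β̂₁ ± t* × 0.1053, so SE sets the half-width per unit of t*.

What drives SE(β̂₁): larger n (here n = 28) → smaller SE.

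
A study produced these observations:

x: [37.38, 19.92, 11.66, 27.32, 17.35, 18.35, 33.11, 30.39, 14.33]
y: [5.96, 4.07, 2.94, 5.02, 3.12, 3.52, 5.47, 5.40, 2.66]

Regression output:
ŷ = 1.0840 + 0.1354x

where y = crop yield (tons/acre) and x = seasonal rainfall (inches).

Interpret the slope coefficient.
On average, crop yield is about 0.1354 tons/acre higher for every extra inch of rainfall.

β₁ = 0.1354 is the change in predicted crop yield (tons/acre) per additional inch of rainfall.

Interpretation:
- Rainfall up by 1 inch → predicted crop yield increases by 0.1354 tons/acre
- The effect is assumed constant over the observed range of x (linearity)

The intercept β₀ = 1.0840 is the predicted crop yield when rainfall = 0; since the smallest observed x is 11.66, this is an extrapolation and mainly anchors the line.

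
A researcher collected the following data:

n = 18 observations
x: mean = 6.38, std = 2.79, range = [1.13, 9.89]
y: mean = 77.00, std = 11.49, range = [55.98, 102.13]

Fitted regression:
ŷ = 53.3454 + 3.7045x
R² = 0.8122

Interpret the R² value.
The model explains 81.22% of the variance in y (R² = 0.8122), leaving 18.78% unexplained; the fit is strong.

R² (coefficient of determination) measures the proportion of variance in y explained by the regression model.

Here R² = 0.8122:
- Explained: 81.22% of the variation in y
- Unexplained (residual): 100% − 81.22% = 18.78%
- Rule of thumb (below 0.3 weak; 0.3 to below 0.7 moderate; 0.7 and above strong) → strong

Note: R² says nothing about causation, and a high R² does not by itself mean the linear form is appropriate — check the residuals.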